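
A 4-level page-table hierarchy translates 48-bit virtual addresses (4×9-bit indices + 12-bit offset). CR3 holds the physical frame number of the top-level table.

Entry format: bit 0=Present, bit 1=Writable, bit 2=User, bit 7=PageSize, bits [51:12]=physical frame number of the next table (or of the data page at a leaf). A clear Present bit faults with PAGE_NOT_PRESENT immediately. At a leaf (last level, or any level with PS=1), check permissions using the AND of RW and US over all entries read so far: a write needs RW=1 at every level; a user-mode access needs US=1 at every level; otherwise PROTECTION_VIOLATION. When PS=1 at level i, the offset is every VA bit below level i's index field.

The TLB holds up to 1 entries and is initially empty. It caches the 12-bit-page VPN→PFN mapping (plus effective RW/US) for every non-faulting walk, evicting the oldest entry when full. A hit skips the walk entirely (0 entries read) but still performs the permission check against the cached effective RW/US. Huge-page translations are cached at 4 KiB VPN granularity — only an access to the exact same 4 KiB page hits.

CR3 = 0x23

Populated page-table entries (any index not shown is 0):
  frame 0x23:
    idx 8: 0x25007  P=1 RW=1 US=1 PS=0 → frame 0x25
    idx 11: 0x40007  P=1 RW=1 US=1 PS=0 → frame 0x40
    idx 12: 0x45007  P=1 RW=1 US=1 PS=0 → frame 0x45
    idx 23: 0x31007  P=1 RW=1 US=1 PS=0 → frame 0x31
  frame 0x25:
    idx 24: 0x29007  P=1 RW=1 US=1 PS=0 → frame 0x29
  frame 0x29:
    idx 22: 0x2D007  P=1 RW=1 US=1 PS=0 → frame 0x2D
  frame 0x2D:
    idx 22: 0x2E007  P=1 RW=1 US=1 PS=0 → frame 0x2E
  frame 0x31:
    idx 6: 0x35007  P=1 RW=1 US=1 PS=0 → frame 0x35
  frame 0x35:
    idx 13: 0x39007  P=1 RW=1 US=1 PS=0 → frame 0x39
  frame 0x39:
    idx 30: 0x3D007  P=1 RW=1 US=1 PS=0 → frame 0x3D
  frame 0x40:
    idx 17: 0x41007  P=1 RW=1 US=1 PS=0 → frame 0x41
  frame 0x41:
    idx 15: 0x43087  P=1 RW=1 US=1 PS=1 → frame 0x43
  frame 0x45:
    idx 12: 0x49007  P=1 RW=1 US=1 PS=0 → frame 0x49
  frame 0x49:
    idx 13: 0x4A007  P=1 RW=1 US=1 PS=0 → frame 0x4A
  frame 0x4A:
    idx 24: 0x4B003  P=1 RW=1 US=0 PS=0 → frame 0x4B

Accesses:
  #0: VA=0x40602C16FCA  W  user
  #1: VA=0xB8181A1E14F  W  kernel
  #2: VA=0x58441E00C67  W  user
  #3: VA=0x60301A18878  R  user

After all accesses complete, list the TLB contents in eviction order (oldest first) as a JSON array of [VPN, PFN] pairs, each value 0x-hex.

Per-access translation:
#0 VA=0x40602C16FCA (w,user):
  [0] read 0x23 idx=8: raw=0x25007 flags P=1 W=1 U=1 S=0
  [1] read 0x25 idx=24: raw=0x29007 flags P=1 W=1 U=1 S=0
  [2] read 0x29 idx=22: raw=0x2D007 flags P=1 W=1 U=1 S=0
  [3] read 0x2D idx=22: raw=0x2E007 flags P=1 W=1 U=1 S=0
  → PA=0x2EFCA  (4 entries read)
#1 VA=0xB8181A1E14F (w,kernel):
  [0] read 0x23 idx=23: raw=0x31007 flags P=1 W=1 U=1 S=0
  [1] read 0x31 idx=6: raw=0x35007 flags P=1 W=1 U=1 S=0
  [2] read 0x35 idx=13: raw=0x39007 flags P=1 W=1 U=1 S=0
  [3] read 0x39 idx=30: raw=0x3D007 flags P=1 W=1 U=1 S=0
  → PA=0x3D14F  (4 entries read)
#2 VA=0x58441E00C67 (w,user):
  [0] read 0x23 idx=11: raw=0x40007 flags P=1 W=1 U=1 S=0
  [1] read 0x40 idx=17: raw=0x41007 flags P=1 W=1 U=1 S=0
  [2] read 0x41 idx=15: raw=0x43087 flags P=1 W=1 U=1 S=1
  → PA=0x43C67 (huge @L2)  (3 entries read)
#3 VA=0x60301A18878 (r,user):
  [0] read 0x23 idx=12: raw=0x45007 flags P=1 W=1 U=1 S=0
  [1] read 0x45 idx=12: raw=0x49007 flags P=1 W=1 U=1 S=0
  [2] read 0x49 idx=13: raw=0x4A007 flags P=1 W=1 U=1 S=0
  [3] read 0x4A idx=24: raw=0x4B003 flags P=1 W=1 U=0 S=0
  → PROTECTION_VIOLATION  (4 entries read)

TLB: [["0x58441E00", "0x43"]]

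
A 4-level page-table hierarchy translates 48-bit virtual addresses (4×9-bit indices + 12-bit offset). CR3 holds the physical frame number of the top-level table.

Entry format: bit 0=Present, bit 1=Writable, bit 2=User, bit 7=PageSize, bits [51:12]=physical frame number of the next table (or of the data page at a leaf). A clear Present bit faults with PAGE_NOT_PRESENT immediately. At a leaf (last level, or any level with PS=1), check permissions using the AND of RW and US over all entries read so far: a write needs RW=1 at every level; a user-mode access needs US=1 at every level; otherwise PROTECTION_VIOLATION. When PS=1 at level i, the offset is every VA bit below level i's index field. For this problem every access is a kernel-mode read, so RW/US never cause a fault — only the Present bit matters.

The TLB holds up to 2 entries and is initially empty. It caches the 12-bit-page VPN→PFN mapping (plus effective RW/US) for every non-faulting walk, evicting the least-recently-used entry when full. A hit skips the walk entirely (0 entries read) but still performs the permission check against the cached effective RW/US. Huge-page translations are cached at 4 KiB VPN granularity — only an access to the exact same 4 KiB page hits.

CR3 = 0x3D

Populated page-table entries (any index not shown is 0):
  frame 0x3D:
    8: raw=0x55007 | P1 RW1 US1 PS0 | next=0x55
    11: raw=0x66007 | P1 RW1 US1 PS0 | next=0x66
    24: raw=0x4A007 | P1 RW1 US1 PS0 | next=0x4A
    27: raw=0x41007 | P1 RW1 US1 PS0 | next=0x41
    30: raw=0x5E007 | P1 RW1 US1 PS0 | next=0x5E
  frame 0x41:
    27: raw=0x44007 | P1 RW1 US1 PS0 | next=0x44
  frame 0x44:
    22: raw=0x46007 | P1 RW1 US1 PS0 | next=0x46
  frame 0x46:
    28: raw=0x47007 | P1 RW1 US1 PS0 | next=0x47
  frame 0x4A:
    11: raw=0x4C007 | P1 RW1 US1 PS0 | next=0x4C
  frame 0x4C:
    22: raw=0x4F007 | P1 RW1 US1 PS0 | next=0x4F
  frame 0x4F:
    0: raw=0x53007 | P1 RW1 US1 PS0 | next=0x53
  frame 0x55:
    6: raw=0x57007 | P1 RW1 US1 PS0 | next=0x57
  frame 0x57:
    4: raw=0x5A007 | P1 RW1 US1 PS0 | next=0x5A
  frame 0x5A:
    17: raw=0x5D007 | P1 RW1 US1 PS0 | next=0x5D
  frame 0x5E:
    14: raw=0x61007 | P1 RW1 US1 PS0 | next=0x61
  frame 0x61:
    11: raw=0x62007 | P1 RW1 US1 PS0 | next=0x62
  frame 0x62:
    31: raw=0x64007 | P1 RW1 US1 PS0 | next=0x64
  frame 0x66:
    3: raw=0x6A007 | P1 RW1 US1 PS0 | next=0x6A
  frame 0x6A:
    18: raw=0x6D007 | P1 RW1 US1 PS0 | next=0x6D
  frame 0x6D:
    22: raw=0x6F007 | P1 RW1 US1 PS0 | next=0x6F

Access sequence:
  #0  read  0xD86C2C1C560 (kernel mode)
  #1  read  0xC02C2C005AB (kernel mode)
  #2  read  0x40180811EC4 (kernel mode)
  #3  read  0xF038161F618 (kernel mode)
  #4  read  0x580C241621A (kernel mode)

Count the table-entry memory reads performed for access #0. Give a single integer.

Trace:
#0 VA=0xD86C2C1C560 (r,kernel):
  L0: frame=0x3D idx=27 entry=0x41007 [P=1 RW=1 US=1 PS=0]
  L1: frame=0x41 idx=27 entry=0x44007 [P=1 RW=1 US=1 PS=0]
  L2: frame=0x44 idx=22 entry=0x46007 [P=1 RW=1 US=1 PS=0]
  L3: frame=0x46 idx=28 entry=0x47007 [P=1 RW=1 US=1 PS=0]
  ⇒ phys 0x47560  [4 reads]
#1 VA=0xC02C2C005AB (r,kernel):
  L0: frame=0x3D idx=24 entry=0x4A007 [P=1 RW=1 US=1 PS=0]
  L1: frame=0x4A idx=11 entry=0x4C007 [P=1 RW=1 US=1 PS=0]
  L2: frame=0x4C idx=22 entry=0x4F007 [P=1 RW=1 US=1 PS=0]
  L3: frame=0x4F idx=0 entry=0x53007 [P=1 RW=1 US=1 PS=0]
  ⇒ phys 0x535AB  [4 reads]
#2 VA=0x40180811EC4 (r,kernel):
  L0: frame=0x3D idx=8 entry=0x55007 [P=1 RW=1 US=1 PS=0]
  L1: frame=0x55 idx=6 entry=0x57007 [P=1 RW=1 US=1 PS=0]
  L2: frame=0x57 idx=4 entry=0x5A007 [P=1 RW=1 US=1 PS=0]
  L3: frame=0x5A idx=17 entry=0x5D007 [P=1 RW=1 US=1 PS=0]
  ⇒ phys 0x5DEC4  [4 reads]
#3 VA=0xF038161F618 (r,kernel):
  L0: frame=0x3D idx=30 entry=0x5E007 [P=1 RW=1 US=1 PS=0]
  L1: frame=0x5E idx=14 entry=0x61007 [P=1 RW=1 US=1 PS=0]
  L2: frame=0x61 idx=11 entry=0x62007 [P=1 RW=1 US=1 PS=0]
  L3: frame=0x62 idx=31 entry=0x64007 [P=1 RW=1 US=1 PS=0]
  ⇒ phys 0x64618  [4 reads]
#4 VA=0x580C241621A (r,kernel):
  L0: frame=0x3D idx=11 entry=0x66007 [P=1 RW=1 US=1 PS=0]
  L1: frame=0x66 idx=3 entry=0x6A007 [P=1 RW=1 US=1 PS=0]
  L2: frame=0x6A idx=18 entry=0x6D007 [P=1 RW=1 US=1 PS=0]
  L3: frame=0x6D idx=22 entry=0x6F007 [P=1 RW=1 US=1 PS=0]
  ⇒ phys 0x6F21A  [4 reads]

Entries read for #0: 4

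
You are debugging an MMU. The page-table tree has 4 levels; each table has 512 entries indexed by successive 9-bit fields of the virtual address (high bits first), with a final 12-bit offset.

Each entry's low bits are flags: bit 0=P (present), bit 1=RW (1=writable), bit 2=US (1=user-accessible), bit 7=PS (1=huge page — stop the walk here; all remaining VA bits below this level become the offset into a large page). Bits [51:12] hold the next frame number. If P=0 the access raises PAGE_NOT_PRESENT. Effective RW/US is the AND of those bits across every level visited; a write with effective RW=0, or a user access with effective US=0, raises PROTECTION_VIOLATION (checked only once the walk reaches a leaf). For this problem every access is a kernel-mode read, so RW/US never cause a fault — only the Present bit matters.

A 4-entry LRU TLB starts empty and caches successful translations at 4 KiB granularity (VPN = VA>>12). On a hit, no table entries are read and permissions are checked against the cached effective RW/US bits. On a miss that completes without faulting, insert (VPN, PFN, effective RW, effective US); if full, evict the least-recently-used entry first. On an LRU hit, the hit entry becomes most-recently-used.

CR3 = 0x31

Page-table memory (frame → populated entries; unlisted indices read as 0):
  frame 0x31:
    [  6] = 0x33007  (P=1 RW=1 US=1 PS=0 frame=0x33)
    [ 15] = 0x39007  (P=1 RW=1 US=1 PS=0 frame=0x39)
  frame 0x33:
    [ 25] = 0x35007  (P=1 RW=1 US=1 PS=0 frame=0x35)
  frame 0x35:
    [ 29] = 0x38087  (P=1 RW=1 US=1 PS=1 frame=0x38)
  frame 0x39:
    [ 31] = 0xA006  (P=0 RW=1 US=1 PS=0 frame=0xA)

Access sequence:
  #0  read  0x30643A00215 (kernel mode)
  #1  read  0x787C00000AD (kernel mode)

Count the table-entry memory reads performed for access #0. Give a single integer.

Trace:
#0 VA=0x30643A00215 (r,kernel):
  L0 @0x31[6] → 0x33007  P=1,RW=1,US=1,PS=0
  L1 @0x33[25] → 0x35007  P=1,RW=1,US=1,PS=0
  L2 @0x35[29] → 0x38087  P=1,RW=1,US=1,PS=1
  → PA=0x38215 (huge @L2)  (3 entries read)
#1 VA=0x787C00000AD (r,kernel):
  L0 @0x31[15] → 0x39007  P=1,RW=1,US=1,PS=0
  L1 @0x39[31] → 0xA006  P=0,RW=1,US=1,PS=0
  ⇒ fault: PAGE_NOT_PRESENT  — 2 lookups

Entries read for #0: 3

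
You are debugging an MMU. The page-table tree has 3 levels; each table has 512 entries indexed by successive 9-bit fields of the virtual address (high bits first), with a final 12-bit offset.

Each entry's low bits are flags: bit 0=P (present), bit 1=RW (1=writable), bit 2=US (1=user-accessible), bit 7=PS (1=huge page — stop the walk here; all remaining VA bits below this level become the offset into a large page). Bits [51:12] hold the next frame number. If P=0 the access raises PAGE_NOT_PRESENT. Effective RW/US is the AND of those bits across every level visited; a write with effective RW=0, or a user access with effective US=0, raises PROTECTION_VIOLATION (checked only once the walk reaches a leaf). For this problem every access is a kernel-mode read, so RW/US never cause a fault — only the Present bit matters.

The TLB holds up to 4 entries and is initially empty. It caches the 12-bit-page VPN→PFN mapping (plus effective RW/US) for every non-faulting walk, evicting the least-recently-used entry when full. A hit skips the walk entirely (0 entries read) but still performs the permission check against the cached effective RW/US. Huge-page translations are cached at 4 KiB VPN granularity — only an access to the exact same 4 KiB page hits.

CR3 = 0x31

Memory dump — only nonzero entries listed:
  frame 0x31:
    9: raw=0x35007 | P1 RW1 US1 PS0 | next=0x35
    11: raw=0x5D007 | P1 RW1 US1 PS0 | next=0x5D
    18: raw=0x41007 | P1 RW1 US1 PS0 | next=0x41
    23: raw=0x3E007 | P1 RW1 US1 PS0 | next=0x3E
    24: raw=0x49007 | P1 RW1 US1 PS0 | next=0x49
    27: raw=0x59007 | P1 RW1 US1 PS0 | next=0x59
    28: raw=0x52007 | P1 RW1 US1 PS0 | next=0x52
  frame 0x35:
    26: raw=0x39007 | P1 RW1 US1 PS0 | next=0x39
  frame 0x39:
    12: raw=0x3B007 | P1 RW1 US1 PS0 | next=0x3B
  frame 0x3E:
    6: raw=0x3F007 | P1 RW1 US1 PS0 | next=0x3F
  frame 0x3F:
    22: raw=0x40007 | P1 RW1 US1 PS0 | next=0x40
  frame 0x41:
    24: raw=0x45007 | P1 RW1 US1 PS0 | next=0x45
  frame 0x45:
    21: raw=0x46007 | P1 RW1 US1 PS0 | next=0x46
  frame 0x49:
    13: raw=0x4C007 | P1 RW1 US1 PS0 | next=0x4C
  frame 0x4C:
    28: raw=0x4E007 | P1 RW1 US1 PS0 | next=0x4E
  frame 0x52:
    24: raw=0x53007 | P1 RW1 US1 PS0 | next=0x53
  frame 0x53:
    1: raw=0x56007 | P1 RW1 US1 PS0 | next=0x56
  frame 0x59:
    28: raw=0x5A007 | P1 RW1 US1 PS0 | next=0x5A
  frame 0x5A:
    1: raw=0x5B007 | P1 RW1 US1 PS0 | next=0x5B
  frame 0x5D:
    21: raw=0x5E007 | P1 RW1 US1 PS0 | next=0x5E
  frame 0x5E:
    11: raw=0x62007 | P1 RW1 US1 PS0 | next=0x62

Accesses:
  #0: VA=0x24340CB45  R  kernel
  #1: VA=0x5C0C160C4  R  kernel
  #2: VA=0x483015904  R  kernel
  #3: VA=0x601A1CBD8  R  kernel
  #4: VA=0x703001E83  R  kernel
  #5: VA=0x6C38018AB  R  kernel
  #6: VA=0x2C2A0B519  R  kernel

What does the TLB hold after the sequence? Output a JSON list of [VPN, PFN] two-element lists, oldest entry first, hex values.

Per-access translation:
#0 VA=0x24340CB45 (r,kernel):
  lvl0: tbl 0x31, slot 9 ⇒ 0x35007 (P1/RW1/US1/PS0)
  lvl1: tbl 0x35, slot 26 ⇒ 0x39007 (P1/RW1/US1/PS0)
  lvl2: tbl 0x39, slot 12 ⇒ 0x3B007 (P1/RW1/US1/PS0)
  ✓ 0x3BB45  — 3 lookups
#1 VA=0x5C0C160C4 (r,kernel):
  lvl0: tbl 0x31, slot 23 ⇒ 0x3E007 (P1/RW1/US1/PS0)
  lvl1: tbl 0x3E, slot 6 ⇒ 0x3F007 (P1/RW1/US1/PS0)
  lvl2: tbl 0x3F, slot 22 ⇒ 0x40007 (P1/RW1/US1/PS0)
  ✓ 0x400C4  — 3 lookups
#2 VA=0x483015904 (r,kernel):
  lvl0: tbl 0x31, slot 18 ⇒ 0x41007 (P1/RW1/US1/PS0)
  lvl1: tbl 0x41, slot 24 ⇒ 0x45007 (P1/RW1/US1/PS0)
  lvl2: tbl 0x45, slot 21 ⇒ 0x46007 (P1/RW1/US1/PS0)
  ✓ 0x46904  — 3 lookups
#3 VA=0x601A1CBD8 (r,kernel):
  lvl0: tbl 0x31, slot 24 ⇒ 0x49007 (P1/RW1/US1/PS0)
  lvl1: tbl 0x49, slot 13 ⇒ 0x4C007 (P1/RW1/US1/PS0)
  lvl2: tbl 0x4C, slot 28 ⇒ 0x4E007 (P1/RW1/US1/PS0)
  ✓ 0x4EBD8  — 3 lookups
#4 VA=0x703001E83 (r,kernel):
  lvl0: tbl 0x31, slot 28 ⇒ 0x52007 (P1/RW1/US1/PS0)
  lvl1: tbl 0x52, slot 24 ⇒ 0x53007 (P1/RW1/US1/PS0)
  lvl2: tbl 0x53, slot 1 ⇒ 0x56007 (P1/RW1/US1/PS0)
  ✓ 0x56E83  — 3 lookups
#5 VA=0x6C38018AB (r,kernel):
  lvl0: tbl 0x31, slot 27 ⇒ 0x59007 (P1/RW1/US1/PS0)
  lvl1: tbl 0x59, slot 28 ⇒ 0x5A007 (P1/RW1/US1/PS0)
  lvl2: tbl 0x5A, slot 1 ⇒ 0x5B007 (P1/RW1/US1/PS0)
  ✓ 0x5B8AB  — 3 lookups
#6 VA=0x2C2A0B519 (r,kernel):
  lvl0: tbl 0x31, slot 11 ⇒ 0x5D007 (P1/RW1/US1/PS0)
  lvl1: tbl 0x5D, slot 21 ⇒ 0x5E007 (P1/RW1/US1/PS0)
  lvl2: tbl 0x5E, slot 11 ⇒ 0x62007 (P1/RW1/US1/PS0)
  ✓ 0x62519  — 3 lookups

TLB: [["0x601A1C", "0x4E"], ["0x703001", "0x56"], ["0x6C3801", "0x5B"], ["0x2C2A0B", "0x62"]]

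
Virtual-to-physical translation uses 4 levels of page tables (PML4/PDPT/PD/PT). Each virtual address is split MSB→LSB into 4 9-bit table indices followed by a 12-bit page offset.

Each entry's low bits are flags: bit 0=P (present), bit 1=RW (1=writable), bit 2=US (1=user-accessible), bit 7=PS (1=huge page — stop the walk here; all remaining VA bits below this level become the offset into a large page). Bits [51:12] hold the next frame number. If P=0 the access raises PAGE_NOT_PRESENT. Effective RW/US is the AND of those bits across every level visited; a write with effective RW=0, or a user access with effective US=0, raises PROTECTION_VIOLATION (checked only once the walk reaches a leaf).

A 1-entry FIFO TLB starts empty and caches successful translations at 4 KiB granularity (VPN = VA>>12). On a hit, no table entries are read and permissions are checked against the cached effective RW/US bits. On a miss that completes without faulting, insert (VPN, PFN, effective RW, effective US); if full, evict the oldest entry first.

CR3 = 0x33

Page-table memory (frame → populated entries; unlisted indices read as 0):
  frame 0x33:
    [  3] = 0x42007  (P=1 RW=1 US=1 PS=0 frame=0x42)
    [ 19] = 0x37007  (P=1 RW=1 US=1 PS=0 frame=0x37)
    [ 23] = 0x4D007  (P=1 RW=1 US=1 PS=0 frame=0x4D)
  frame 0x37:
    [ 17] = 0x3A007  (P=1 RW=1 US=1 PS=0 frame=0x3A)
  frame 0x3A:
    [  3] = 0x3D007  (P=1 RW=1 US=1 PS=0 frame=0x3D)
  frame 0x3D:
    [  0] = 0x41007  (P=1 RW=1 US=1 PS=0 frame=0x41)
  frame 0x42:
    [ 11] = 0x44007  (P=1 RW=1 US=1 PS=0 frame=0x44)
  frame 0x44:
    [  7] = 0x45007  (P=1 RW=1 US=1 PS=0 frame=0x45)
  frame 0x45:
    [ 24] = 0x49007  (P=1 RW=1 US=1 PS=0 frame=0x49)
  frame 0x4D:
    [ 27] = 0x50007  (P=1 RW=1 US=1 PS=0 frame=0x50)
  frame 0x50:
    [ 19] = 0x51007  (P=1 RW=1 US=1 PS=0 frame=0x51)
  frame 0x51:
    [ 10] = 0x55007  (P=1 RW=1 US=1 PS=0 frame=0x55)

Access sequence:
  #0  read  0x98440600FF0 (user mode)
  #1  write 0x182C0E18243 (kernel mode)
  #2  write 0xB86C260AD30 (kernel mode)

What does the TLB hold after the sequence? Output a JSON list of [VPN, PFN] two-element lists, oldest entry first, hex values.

Trace:
#0 VA=0x98440600FF0 (r,user):
  L0 @0x33[19] → 0x37007  P=1,RW=1,US=1,PS=0
  L1 @0x37[17] → 0x3A007  P=1,RW=1,US=1,PS=0
  L2 @0x3A[3] → 0x3D007  P=1,RW=1,US=1,PS=0
  L3 @0x3D[0] → 0x41007  P=1,RW=1,US=1,PS=0
  → PA=0x41FF0  (4 entries read)
#1 VA=0x182C0E18243 (w,kernel):
  L0 @0x33[3] → 0x42007  P=1,RW=1,US=1,PS=0
  L1 @0x42[11] → 0x44007  P=1,RW=1,US=1,PS=0
  L2 @0x44[7] → 0x45007  P=1,RW=1,US=1,PS=0
  L3 @0x45[24] → 0x49007  P=1,RW=1,US=1,PS=0
  → PA=0x49243  (4 entries read)
#2 VA=0xB86C260AD30 (w,kernel):
  L0 @0x33[23] → 0x4D007  P=1,RW=1,US=1,PS=0
  L1 @0x4D[27] → 0x50007  P=1,RW=1,US=1,PS=0
  L2 @0x50[19] → 0x51007  P=1,RW=1,US=1,PS=0
  L3 @0x51[10] → 0x55007  P=1,RW=1,US=1,PS=0
  → PA=0x55D30  (4 entries read)

TLB: [["0xB86C260A", "0x55"]]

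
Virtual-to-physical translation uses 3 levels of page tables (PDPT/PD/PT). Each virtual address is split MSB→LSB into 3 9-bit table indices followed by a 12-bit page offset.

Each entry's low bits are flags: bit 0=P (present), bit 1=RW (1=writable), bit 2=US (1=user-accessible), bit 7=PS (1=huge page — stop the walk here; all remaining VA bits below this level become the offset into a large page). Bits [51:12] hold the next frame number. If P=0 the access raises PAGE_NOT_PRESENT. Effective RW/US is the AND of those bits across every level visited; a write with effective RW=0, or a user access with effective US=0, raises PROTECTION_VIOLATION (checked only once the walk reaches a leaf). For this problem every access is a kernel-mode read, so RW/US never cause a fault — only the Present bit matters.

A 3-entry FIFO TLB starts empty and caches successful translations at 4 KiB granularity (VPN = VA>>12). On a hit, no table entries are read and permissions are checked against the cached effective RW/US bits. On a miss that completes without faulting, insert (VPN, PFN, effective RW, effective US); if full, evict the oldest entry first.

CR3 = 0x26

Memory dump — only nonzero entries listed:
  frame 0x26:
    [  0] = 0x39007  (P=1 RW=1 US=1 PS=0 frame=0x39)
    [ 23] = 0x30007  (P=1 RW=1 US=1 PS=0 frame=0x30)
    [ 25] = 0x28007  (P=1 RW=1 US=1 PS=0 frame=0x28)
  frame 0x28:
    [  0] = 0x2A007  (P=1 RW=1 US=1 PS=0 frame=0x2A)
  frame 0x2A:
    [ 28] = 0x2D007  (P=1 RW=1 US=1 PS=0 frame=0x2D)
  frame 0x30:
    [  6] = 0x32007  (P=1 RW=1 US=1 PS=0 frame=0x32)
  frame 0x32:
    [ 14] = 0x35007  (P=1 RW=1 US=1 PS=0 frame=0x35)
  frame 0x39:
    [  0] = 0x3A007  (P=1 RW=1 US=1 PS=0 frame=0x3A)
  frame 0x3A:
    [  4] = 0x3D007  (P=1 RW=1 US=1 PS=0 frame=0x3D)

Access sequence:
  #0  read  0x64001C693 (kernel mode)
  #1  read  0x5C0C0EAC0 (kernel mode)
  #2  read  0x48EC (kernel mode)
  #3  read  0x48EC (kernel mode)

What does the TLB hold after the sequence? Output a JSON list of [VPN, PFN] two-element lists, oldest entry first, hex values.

Trace:
#0 VA=0x64001C693 (r,kernel):
  L0: frame=0x26 idx=25 entry=0x28007 [P=1 RW=1 US=1 PS=0]
  L1: frame=0x28 idx=0 entry=0x2A007 [P=1 RW=1 US=1 PS=0]
  L2: frame=0x2A idx=28 entry=0x2D007 [P=1 RW=1 US=1 PS=0]
  → PA=0x2D693  (3 entries read)
#1 VA=0x5C0C0EAC0 (r,kernel):
  L0: frame=0x26 idx=23 entry=0x30007 [P=1 RW=1 US=1 PS=0]
  L1: frame=0x30 idx=6 entry=0x32007 [P=1 RW=1 US=1 PS=0]
  L2: frame=0x32 idx=14 entry=0x35007 [P=1 RW=1 US=1 PS=0]
  → PA=0x35AC0  (3 entries read)
#2 VA=0x48EC (r,kernel):
  L0: frame=0x26 idx=0 entry=0x39007 [P=1 RW=1 US=1 PS=0]
  L1: frame=0x39 idx=0 entry=0x3A007 [P=1 RW=1 US=1 PS=0]
  L2: frame=0x3A idx=4 entry=0x3D007 [P=1 RW=1 US=1 PS=0]
  → PA=0x3D8EC  (3 entries read)
#3 VA=0x48EC (r,kernel):
  TLB hit vpn=0x4 → PA=0x3D8EC

TLB: [["0x64001C", "0x2D"], ["0x5C0C0E", "0x35"], ["0x4", "0x3D"]]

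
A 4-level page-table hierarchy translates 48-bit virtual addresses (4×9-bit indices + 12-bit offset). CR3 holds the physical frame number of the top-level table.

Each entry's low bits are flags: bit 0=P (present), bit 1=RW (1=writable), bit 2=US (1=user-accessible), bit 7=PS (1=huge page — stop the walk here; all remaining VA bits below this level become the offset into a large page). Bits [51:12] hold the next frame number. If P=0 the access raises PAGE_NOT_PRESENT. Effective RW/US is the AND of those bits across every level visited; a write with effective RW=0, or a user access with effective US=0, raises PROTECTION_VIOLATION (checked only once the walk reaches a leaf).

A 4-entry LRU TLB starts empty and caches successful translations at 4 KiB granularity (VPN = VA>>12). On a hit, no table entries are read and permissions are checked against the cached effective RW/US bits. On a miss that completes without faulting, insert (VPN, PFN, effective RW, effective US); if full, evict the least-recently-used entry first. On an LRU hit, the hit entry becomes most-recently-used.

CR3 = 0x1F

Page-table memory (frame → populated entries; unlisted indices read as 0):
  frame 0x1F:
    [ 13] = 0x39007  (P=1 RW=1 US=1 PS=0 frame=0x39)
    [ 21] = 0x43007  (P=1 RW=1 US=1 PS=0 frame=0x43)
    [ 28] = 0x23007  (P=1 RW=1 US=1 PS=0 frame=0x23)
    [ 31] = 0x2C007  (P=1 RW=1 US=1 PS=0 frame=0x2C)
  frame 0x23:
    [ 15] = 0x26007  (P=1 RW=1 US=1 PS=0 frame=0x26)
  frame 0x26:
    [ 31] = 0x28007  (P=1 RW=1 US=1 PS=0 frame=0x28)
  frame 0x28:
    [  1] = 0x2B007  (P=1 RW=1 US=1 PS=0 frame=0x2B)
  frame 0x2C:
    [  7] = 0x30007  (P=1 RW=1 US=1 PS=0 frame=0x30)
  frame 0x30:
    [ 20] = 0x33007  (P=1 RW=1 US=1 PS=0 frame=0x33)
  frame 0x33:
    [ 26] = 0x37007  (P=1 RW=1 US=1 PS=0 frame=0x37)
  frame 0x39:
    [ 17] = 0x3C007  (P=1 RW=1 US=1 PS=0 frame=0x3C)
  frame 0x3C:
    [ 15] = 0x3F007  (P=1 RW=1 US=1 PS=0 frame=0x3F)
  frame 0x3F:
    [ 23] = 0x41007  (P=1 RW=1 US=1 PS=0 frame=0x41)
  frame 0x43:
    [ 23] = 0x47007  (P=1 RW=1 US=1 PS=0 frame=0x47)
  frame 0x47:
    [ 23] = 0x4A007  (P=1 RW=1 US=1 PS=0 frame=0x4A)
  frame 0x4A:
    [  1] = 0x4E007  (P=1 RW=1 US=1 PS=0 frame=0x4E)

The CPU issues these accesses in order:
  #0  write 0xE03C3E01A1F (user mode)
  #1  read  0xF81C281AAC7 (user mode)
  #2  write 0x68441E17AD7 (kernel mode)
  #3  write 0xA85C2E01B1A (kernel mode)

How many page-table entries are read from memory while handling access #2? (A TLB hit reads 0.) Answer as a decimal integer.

Per-access translation:
#0 VA=0xE03C3E01A1F (w,user):
  L0 @0x1F[28] → 0x23007  P=1,RW=1,US=1,PS=0
  L1 @0x23[15] → 0x26007  P=1,RW=1,US=1,PS=0
  L2 @0x26[31] → 0x28007  P=1,RW=1,US=1,PS=0
  L3 @0x28[1] → 0x2B007  P=1,RW=1,US=1,PS=0
  ✓ 0x2BA1F  — 4 lookups
#1 VA=0xF81C281AAC7 (r,user):
  L0 @0x1F[31] → 0x2C007  P=1,RW=1,US=1,PS=0
  L1 @0x2C[7] → 0x30007  P=1,RW=1,US=1,PS=0
  L2 @0x30[20] → 0x33007  P=1,RW=1,US=1,PS=0
  L3 @0x33[26] → 0x37007  P=1,RW=1,US=1,PS=0
  ✓ 0x37AC7  — 4 lookups
#2 VA=0x68441E17AD7 (w,kernel):
  L0 @0x1F[13] → 0x39007  P=1,RW=1,US=1,PS=0
  L1 @0x39[17] → 0x3C007  P=1,RW=1,US=1,PS=0
  L2 @0x3C[15] → 0x3F007  P=1,RW=1,US=1,PS=0
  L3 @0x3F[23] → 0x41007  P=1,RW=1,US=1,PS=0
  ✓ 0x41AD7  — 4 lookups
#3 VA=0xA85C2E01B1A (w,kernel):
  L0 @0x1F[21] → 0x43007  P=1,RW=1,US=1,PS=0
  L1 @0x43[23] → 0x47007  P=1,RW=1,US=1,PS=0
  L2 @0x47[23] → 0x4A007  P=1,RW=1,US=1,PS=0
  L3 @0x4A[1] → 0x4E007  P=1,RW=1,US=1,PS=0
  ✓ 0x4EB1A  — 4 lookups

Entries read for #2: 4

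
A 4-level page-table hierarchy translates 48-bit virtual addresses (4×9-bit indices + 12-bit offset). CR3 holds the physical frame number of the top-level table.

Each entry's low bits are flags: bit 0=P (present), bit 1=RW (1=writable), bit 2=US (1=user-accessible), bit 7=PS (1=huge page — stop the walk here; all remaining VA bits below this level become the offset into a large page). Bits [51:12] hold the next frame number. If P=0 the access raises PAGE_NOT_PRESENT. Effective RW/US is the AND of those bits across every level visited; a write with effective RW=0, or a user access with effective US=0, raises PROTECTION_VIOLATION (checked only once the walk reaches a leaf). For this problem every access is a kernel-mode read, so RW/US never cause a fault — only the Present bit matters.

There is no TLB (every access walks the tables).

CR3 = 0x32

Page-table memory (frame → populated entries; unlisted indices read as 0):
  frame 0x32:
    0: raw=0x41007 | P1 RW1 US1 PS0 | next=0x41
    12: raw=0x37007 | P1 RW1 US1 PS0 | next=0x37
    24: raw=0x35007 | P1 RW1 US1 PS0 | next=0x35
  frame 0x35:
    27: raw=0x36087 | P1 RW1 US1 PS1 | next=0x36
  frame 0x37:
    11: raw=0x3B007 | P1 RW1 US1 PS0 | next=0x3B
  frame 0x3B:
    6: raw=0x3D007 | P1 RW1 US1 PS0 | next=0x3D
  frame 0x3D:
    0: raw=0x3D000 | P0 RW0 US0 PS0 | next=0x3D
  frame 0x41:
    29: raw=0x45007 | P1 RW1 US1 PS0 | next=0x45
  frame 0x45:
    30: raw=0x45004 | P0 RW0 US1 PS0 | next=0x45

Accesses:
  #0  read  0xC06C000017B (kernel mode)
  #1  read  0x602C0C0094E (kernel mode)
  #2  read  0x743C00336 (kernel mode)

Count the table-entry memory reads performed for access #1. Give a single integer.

Walk each access:
#0 VA=0xC06C000017B (r,kernel):
  L0 @0x32[24] → 0x35007  P=1,RW=1,US=1,PS=0
  L1 @0x35[27] → 0x36087  P=1,RW=1,US=1,PS=1
  ⇒ phys 0x3617B (huge @L1)  [2 reads]
#1 VA=0x602C0C0094E (r,kernel):
  L0 @0x32[12] → 0x37007  P=1,RW=1,US=1,PS=0
  L1 @0x37[11] → 0x3B007  P=1,RW=1,US=1,PS=0
  L2 @0x3B[6] → 0x3D007  P=1,RW=1,US=1,PS=0
  L3 @0x3D[0] → 0x3D000  P=0,RW=0,US=0,PS=0
  → PAGE_NOT_PRESENT  (4 entries read)
#2 VA=0x743C00336 (r,kernel):
  L0 @0x32[0] → 0x41007  P=1,RW=1,US=1,PS=0
  L1 @0x41[29] → 0x45007  P=1,RW=1,US=1,PS=0
  L2 @0x45[30] → 0x45004  P=0,RW=0,US=1,PS=0
  → PAGE_NOT_PRESENT  (3 entries read)

Entries read for #1: 4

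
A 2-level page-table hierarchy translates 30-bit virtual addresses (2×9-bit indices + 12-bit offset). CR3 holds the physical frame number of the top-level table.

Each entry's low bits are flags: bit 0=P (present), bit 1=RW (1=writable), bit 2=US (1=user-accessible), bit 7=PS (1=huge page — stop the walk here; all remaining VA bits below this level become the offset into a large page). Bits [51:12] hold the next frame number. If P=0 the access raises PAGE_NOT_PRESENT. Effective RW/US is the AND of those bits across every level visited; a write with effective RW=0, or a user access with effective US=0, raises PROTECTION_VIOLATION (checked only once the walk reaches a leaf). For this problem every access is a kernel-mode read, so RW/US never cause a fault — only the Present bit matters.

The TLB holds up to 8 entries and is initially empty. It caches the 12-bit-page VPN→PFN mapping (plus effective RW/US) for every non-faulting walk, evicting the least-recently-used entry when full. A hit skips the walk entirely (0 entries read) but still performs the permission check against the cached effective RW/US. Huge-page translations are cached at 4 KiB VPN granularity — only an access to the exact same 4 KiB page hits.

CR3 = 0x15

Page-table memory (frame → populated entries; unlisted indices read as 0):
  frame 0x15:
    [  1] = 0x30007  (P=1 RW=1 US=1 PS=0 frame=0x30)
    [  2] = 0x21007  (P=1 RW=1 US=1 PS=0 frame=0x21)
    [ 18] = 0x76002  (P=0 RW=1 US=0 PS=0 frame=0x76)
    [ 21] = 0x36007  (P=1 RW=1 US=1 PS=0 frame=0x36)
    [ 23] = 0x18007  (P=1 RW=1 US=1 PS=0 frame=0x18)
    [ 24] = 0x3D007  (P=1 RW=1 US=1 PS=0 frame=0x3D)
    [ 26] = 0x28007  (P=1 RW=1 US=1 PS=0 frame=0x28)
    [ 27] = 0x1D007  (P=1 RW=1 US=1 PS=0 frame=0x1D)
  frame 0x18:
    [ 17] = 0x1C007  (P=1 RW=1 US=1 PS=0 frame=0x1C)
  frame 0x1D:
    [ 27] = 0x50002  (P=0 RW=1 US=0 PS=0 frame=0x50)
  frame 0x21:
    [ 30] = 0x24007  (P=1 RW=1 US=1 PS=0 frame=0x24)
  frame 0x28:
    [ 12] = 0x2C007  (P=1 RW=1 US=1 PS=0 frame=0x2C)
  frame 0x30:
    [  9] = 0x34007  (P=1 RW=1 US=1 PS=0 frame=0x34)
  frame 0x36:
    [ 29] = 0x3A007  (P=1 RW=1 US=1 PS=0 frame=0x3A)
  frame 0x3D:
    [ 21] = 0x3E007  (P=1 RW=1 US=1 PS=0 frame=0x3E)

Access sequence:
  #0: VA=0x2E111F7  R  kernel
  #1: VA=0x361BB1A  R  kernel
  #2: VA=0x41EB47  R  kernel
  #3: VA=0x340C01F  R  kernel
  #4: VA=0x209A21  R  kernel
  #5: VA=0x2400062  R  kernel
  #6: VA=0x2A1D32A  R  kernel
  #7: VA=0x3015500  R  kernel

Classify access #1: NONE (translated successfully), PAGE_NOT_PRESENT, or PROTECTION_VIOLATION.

Walk each access:
#0 VA=0x2E111F7 (r,kernel):
  L0: frame=0x15 idx=23 entry=0x18007 [P=1 RW=1 US=1 PS=0]
  L1: frame=0x18 idx=17 entry=0x1C007 [P=1 RW=1 US=1 PS=0]
  ✓ 0x1C1F7  — 2 lookups
#1 VA=0x361BB1A (r,kernel):
  L0: frame=0x15 idx=27 entry=0x1D007 [P=1 RW=1 US=1 PS=0]
  L1: frame=0x1D idx=27 entry=0x50002 [P=0 RW=1 US=0 PS=0]
  ⇒ fault: PAGE_NOT_PRESENT  — 2 lookups
#2 VA=0x41EB47 (r,kernel):
  L0: frame=0x15 idx=2 entry=0x21007 [P=1 RW=1 US=1 PS=0]
  L1: frame=0x21 idx=30 entry=0x24007 [P=1 RW=1 US=1 PS=0]
  ✓ 0x24B47  — 2 lookups
#3 VA=0x340C01F (r,kernel):
  L0: frame=0x15 idx=26 entry=0x28007 [P=1 RW=1 US=1 PS=0]
  L1: frame=0x28 idx=12 entry=0x2C007 [P=1 RW=1 US=1 PS=0]
  ✓ 0x2C01F  — 2 lookups
#4 VA=0x209A21 (r,kernel):
  L0: frame=0x15 idx=1 entry=0x30007 [P=1 RW=1 US=1 PS=0]
  L1: frame=0x30 idx=9 entry=0x34007 [P=1 RW=1 US=1 PS=0]
  ✓ 0x34A21  — 2 lookups
#5 VA=0x2400062 (r,kernel):
  L0: frame=0x15 idx=18 entry=0x76002 [P=0 RW=1 US=0 PS=0]
  ⇒ fault: PAGE_NOT_PRESENT  — 1 lookups
#6 VA=0x2A1D32A (r,kernel):
  L0: frame=0x15 idx=21 entry=0x36007 [P=1 RW=1 US=1 PS=0]
  L1: frame=0x36 idx=29 entry=0x3A007 [P=1 RW=1 US=1 PS=0]
  ✓ 0x3A32A  — 2 lookups
#7 VA=0x3015500 (r,kernel):
  L0: frame=0x15 idx=24 entry=0x3D007 [P=1 RW=1 US=1 PS=0]
  L1: frame=0x3D idx=21 entry=0x3E007 [P=1 RW=1 US=1 PS=0]
  ✓ 0x3E500  — 2 lookups

Access #1 fault: PAGE_NOT_PRESENT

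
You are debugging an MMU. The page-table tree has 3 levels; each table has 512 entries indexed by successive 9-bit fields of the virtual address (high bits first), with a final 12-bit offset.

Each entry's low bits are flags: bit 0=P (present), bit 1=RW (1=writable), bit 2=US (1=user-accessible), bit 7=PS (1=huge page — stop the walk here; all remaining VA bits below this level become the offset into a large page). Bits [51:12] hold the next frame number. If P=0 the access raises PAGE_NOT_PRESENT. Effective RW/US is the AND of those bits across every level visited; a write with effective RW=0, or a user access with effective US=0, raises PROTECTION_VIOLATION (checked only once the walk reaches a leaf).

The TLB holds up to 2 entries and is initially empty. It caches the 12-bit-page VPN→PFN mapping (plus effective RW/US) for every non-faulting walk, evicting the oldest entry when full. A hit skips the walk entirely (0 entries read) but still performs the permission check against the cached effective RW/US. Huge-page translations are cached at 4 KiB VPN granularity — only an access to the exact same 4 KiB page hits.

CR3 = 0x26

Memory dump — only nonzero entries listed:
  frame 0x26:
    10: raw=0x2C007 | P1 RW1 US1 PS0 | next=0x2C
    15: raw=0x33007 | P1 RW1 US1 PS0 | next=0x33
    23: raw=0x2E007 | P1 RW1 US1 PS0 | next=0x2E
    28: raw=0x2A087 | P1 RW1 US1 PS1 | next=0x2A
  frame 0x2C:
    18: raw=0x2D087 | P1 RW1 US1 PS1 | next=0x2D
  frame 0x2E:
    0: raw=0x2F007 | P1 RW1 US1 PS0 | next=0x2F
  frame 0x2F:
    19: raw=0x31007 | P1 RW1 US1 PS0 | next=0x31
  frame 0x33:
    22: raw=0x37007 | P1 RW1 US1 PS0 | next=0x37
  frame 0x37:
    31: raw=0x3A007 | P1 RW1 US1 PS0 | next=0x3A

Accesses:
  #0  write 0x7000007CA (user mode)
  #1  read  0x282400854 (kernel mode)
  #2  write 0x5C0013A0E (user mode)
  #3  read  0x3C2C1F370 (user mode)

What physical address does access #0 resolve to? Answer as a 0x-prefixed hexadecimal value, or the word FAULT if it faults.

Walk each access:
#0 VA=0x7000007CA (w,user):
  L0: frame=0x26 idx=28 entry=0x2A087 [P=1 RW=1 US=1 PS=1]
  ⇒ phys 0x2A7CA (huge @L0)  [1 reads]
#1 VA=0x282400854 (r,kernel):
  L0: frame=0x26 idx=10 entry=0x2C007 [P=1 RW=1 US=1 PS=0]
  L1: frame=0x2C idx=18 entry=0x2D087 [P=1 RW=1 US=1 PS=1]
  ⇒ phys 0x2D854 (huge @L1)  [2 reads]
#2 VA=0x5C0013A0E (w,user):
  L0: frame=0x26 idx=23 entry=0x2E007 [P=1 RW=1 US=1 PS=0]
  L1: frame=0x2E idx=0 entry=0x2F007 [P=1 RW=1 US=1 PS=0]
  L2: frame=0x2F idx=19 entry=0x31007 [P=1 RW=1 US=1 PS=0]
  ⇒ phys 0x31A0E  [3 reads]
#3 VA=0x3C2C1F370 (r,user):
  L0: frame=0x26 idx=15 entry=0x33007 [P=1 RW=1 US=1 PS=0]
  L1: frame=0x33 idx=22 entry=0x37007 [P=1 RW=1 US=1 PS=0]
  L2: frame=0x37 idx=31 entry=0x3A007 [P=1 RW=1 US=1 PS=0]
  ⇒ phys 0x3A370  [3 reads]

Access #0 PA: 0x2A7CA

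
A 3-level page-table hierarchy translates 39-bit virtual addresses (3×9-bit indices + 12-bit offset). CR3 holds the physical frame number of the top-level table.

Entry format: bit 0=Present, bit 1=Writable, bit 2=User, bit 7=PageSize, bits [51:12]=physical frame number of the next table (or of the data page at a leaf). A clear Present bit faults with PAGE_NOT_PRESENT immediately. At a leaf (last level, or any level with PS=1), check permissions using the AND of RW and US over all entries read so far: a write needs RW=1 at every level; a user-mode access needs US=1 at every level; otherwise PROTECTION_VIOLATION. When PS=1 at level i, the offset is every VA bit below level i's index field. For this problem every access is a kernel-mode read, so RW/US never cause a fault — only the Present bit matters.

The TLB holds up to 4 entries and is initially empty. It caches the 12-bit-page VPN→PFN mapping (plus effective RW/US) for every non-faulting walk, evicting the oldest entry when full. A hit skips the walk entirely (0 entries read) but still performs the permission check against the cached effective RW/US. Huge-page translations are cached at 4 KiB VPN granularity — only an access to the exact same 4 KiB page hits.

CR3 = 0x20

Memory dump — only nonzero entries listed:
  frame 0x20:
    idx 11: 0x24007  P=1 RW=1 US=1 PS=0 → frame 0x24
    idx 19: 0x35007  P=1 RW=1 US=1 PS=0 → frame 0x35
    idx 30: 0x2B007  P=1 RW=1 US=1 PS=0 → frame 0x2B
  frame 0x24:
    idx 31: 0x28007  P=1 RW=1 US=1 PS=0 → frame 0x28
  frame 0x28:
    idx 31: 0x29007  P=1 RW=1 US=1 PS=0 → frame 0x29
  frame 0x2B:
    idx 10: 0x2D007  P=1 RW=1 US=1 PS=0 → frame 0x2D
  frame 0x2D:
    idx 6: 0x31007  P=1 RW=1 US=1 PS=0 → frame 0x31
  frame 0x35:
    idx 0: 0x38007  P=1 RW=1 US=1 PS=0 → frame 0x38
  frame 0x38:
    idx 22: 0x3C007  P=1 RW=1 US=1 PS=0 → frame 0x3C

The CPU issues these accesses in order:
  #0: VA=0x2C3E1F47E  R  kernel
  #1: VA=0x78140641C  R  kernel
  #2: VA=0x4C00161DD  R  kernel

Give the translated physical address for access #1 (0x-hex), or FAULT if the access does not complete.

Walk each access:
#0 VA=0x2C3E1F47E (r,kernel):
  lvl0: tbl 0x20, slot 11 ⇒ 0x24007 (P1/RW1/US1/PS0)
  lvl1: tbl 0x24, slot 31 ⇒ 0x28007 (P1/RW1/US1/PS0)
  lvl2: tbl 0x28, slot 31 ⇒ 0x29007 (P1/RW1/US1/PS0)
  ⇒ phys 0x2947E  [3 reads]
#1 VA=0x78140641C (r,kernel):
  lvl0: tbl 0x20, slot 30 ⇒ 0x2B007 (P1/RW1/US1/PS0)
  lvl1: tbl 0x2B, slot 10 ⇒ 0x2D007 (P1/RW1/US1/PS0)
  lvl2: tbl 0x2D, slot 6 ⇒ 0x31007 (P1/RW1/US1/PS0)
  ⇒ phys 0x3141C  [3 reads]
#2 VA=0x4C00161DD (r,kernel):
  lvl0: tbl 0x20, slot 19 ⇒ 0x35007 (P1/RW1/US1/PS0)
  lvl1: tbl 0x35, slot 0 ⇒ 0x38007 (P1/RW1/US1/PS0)
  lvl2: tbl 0x38, slot 22 ⇒ 0x3C007 (P1/RW1/US1/PS0)
  ⇒ phys 0x3C1DD  [3 reads]

Access #1 PA: 0x3141C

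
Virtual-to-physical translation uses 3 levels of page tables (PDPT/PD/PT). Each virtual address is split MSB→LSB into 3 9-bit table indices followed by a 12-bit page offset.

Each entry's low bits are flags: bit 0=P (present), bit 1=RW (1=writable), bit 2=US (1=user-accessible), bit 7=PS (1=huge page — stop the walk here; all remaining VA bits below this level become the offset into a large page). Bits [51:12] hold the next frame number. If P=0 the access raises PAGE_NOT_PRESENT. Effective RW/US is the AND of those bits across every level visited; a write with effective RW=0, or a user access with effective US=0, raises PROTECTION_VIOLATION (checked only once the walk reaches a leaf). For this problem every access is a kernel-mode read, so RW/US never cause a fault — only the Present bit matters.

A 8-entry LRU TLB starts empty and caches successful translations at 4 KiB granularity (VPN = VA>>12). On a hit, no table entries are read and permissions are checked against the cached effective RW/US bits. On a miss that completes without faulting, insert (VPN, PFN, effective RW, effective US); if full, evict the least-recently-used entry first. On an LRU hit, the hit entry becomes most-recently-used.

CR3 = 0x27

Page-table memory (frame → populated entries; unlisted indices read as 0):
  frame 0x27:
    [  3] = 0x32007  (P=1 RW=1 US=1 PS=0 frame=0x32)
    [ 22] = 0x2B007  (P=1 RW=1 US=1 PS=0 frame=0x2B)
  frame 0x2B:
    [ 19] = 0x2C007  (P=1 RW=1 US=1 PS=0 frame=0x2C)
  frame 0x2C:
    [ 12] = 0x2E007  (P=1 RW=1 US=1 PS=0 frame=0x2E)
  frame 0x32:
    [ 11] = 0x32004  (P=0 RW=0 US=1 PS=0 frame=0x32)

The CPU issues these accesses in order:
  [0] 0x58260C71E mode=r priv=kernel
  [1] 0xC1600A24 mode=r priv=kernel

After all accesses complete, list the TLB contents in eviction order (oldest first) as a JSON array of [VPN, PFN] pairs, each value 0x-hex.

Trace:
#0 VA=0x58260C71E (r,kernel):
  L0: frame=0x27 idx=22 entry=0x2B007 [P=1 RW=1 US=1 PS=0]
  L1: frame=0x2B idx=19 entry=0x2C007 [P=1 RW=1 US=1 PS=0]
  L2: frame=0x2C idx=12 entry=0x2E007 [P=1 RW=1 US=1 PS=0]
  → PA=0x2E71E  (3 entries read)
#1 VA=0xC1600A24 (r,kernel):
  L0: frame=0x27 idx=3 entry=0x32007 [P=1 RW=1 US=1 PS=0]
  L1: frame=0x32 idx=11 entry=0x32004 [P=0 RW=0 US=1 PS=0]
  → PAGE_NOT_PRESENT  (2 entries read)

TLB: [["0x58260C", "0x2E"]]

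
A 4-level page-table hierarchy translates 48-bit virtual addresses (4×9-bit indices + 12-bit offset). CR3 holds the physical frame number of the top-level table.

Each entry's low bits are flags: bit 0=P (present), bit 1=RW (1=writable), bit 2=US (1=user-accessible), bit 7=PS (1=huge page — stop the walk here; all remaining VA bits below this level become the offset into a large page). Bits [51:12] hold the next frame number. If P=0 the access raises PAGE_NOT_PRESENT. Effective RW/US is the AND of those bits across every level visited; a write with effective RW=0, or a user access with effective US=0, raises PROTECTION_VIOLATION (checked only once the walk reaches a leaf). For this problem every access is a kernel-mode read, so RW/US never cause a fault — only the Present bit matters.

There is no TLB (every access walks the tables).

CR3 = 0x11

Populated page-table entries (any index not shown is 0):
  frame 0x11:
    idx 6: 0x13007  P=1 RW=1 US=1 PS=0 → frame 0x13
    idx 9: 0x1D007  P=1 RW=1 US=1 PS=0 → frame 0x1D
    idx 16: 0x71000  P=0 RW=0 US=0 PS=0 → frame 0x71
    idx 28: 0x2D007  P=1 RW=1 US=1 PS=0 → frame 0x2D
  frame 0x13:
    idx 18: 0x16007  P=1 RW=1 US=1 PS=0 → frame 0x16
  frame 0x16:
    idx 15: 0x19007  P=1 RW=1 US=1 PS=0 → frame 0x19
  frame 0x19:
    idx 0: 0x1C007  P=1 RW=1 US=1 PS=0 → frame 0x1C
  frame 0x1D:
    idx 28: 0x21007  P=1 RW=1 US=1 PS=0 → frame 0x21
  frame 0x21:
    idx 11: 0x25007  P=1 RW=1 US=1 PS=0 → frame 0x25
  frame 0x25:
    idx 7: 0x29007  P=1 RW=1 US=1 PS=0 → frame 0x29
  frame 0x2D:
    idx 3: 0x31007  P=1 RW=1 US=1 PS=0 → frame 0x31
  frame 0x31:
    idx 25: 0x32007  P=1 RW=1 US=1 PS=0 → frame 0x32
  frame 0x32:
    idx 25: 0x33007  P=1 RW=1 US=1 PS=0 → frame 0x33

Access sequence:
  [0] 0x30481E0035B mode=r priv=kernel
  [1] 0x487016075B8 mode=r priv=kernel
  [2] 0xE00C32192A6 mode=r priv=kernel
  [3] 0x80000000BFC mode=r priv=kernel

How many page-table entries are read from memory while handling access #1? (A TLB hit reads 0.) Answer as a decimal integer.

Walk each access:
#0 VA=0x30481E0035B (r,kernel):
  lvl0: tbl 0x11, slot 6 ⇒ 0x13007 (P1/RW1/US1/PS0)
  lvl1: tbl 0x13, slot 18 ⇒ 0x16007 (P1/RW1/US1/PS0)
  lvl2: tbl 0x16, slot 15 ⇒ 0x19007 (P1/RW1/US1/PS0)
  lvl3: tbl 0x19, slot 0 ⇒ 0x1C007 (P1/RW1/US1/PS0)
  → PA=0x1C35B  (4 entries read)
#1 VA=0x487016075B8 (r,kernel):
  lvl0: tbl 0x11, slot 9 ⇒ 0x1D007 (P1/RW1/US1/PS0)
  lvl1: tbl 0x1D, slot 28 ⇒ 0x21007 (P1/RW1/US1/PS0)
  lvl2: tbl 0x21, slot 11 ⇒ 0x25007 (P1/RW1/US1/PS0)
  lvl3: tbl 0x25, slot 7 ⇒ 0x29007 (P1/RW1/US1/PS0)
  → PA=0x295B8  (4 entries read)
#2 VA=0xE00C32192A6 (r,kernel):
  lvl0: tbl 0x11, slot 28 ⇒ 0x2D007 (P1/RW1/US1/PS0)
  lvl1: tbl 0x2D, slot 3 ⇒ 0x31007 (P1/RW1/US1/PS0)
  lvl2: tbl 0x31, slot 25 ⇒ 0x32007 (P1/RW1/US1/PS0)
  lvl3: tbl 0x32, slot 25 ⇒ 0x33007 (P1/RW1/US1/PS0)
  → PA=0x332A6  (4 entries read)
#3 VA=0x80000000BFC (r,kernel):
  lvl0: tbl 0x11, slot 16 ⇒ 0x71000 (P0/RW0/US0/PS0)
  ⇒ fault: PAGE_NOT_PRESENT  — 1 lookups

Entries read for #1: 4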